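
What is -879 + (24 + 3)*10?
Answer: -609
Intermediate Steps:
-879 + (24 + 3)*10 = -879 + 27*10 = -879 + 270 = -609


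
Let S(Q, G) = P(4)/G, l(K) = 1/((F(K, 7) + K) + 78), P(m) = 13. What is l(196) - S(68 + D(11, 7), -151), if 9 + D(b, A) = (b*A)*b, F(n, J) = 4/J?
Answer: 26043/290222 ≈ 0.089735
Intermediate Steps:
D(b, A) = -9 + A*b² (D(b, A) = -9 + (b*A)*b = -9 + (A*b)*b = -9 + A*b²)
l(K) = 1/(550/7 + K) (l(K) = 1/((4/7 + K) + 78) = 1/(550/7 + K))
S(Q, G) = 13/G
l(196) - S(68 + D(11, 7), -151) = 7/(550 + 7*196) - 13/(-151) = 7/(550 + 1372) - 13*(-1)/151 = 7/1922 - 1*(-13/151) = 7*(1/1922) + 13/151 = 7/1922 + 13/151 = 26043/290222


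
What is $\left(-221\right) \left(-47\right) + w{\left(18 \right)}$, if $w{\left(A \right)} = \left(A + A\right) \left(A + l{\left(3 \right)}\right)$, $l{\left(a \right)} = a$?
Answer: $11143$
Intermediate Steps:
$w{\left(A \right)} = 2 A \left(3 + A\right)$ ($w{\left(A \right)} = \left(A + A\right) \left(A + 3\right) = 2 A \left(3 + A\right)$)
$\left(-221\right) \left(-47\right) + w{\left(18 \right)} = \left(-221\right) \left(-47\right) + 2 \cdot 18 \left(3 + 18\right) = 10387 + 2 \cdot 18 \cdot 21 = 10387 + 756 = 11143$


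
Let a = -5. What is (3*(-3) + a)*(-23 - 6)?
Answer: 406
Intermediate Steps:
(3*(-3) + a)*(-23 - 6) = (3*(-3) - 5)*(-23 - 6) = (-9 - 5)*(-29) = -14*(-29) = 406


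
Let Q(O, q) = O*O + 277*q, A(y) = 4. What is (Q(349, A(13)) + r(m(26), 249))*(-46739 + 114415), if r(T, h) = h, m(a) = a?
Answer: 8334840808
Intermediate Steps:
Q(O, q) = O² + 277*q
(Q(349, A(13)) + r(m(26), 249))*(-46739 + 114415) = ((349² + 277*4) + 249)*(-46739 + 114415) = ((121801 + 1108) + 249)*67676 = (122909 + 249)*67676 = 123158*67676 = 8334840808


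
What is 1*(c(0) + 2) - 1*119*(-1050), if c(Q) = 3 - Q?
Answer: 124955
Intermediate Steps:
1*(c(0) + 2) - 1*119*(-1050) = 1*((3 - 1*0) + 2) - 1*119*(-1050) = 1*((3 + 0) + 2) - 119*(-1050) = 1*(3 + 2) + 124950 = 1*5 + 124950 = 5 + 124950 = 124955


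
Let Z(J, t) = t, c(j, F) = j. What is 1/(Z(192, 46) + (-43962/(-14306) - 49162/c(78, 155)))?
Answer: -278967/162138152 ≈ -0.0017206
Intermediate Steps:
1/(Z(192, 46) + (-43962/(-14306) - 49162/c(78, 155))) = 1/(46 + (-43962/(-14306) - 49162/78)) = 1/(46 + (-43962*(-1/14306) - 49162*1/78)) = 1/(46 + (21981/7153 - 24581/39)) = 1/(46 - 174970634/278967) = 1/(-162138152/278967) = -278967/162138152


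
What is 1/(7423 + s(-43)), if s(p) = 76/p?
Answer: 43/319113 ≈ 0.00013475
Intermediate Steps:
1/(7423 + s(-43)) = 1/(7423 + 76/(-43)) = 1/(7423 + 76*(-1/43)) = 1/(7423 - 76/43) = 1/(319113/43) = 43/319113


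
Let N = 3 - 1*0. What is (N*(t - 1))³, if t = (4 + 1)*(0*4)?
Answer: -27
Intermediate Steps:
N = 3 (N = 3 + 0 = 3)
t = 0 (t = 5*0 = 0)
(N*(t - 1))³ = (3*(0 - 1))³ = (3*(-1))³ = (-3)³ = -27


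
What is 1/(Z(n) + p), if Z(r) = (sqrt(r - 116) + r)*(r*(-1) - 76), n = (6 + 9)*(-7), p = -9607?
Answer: -12652/160258965 - 29*I*sqrt(221)/160258965 ≈ -7.8947e-5 - 2.6901e-6*I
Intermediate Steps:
n = -105 (n = 15*(-7) = -105)
Z(r) = (-76 - r)*(r + sqrt(-116 + r)) (Z(r) = (sqrt(-116 + r) + r)*(-r - 76) = (r + sqrt(-116 + r))*(-76 - r) = (-76 - r)*(r + sqrt(-116 + r)))
1/(Z(n) + p) = 1/((-1*(-105)**2 - 76*(-105) - 76*sqrt(-116 - 105) - 1*(-105)*sqrt(-116 - 105)) - 9607) = 1/((-1*11025 + 7980 - 76*I*sqrt(221) - 1*(-105)*sqrt(-221)) - 9607) = 1/((-11025 + 7980 - 76*I*sqrt(221) - 1*(-105)*I*sqrt(221)) - 9607) = 1/((-11025 + 7980 - 76*I*sqrt(221) + 105*I*sqrt(221)) - 9607) = 1/((-3045 + 29*I*sqrt(221)) - 9607) = 1/(-12652 + 29*I*sqrt(221))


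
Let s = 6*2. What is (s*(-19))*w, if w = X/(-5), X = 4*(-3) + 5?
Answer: -1596/5 ≈ -319.20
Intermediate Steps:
s = 12
X = -7 (X = -12 + 5 = -7)
w = 7/5 (w = -7/(-5) = -7*(-1/5) = 7/5 ≈ 1.4000)
(s*(-19))*w = (12*(-19))*(7/5) = -228*7/5 = -1596/5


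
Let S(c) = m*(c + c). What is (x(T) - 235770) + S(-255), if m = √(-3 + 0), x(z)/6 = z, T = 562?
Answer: -232398 - 510*I*√3 ≈ -2.324e+5 - 883.35*I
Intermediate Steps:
x(z) = 6*z
m = I*√3 (m = √(-3) = I*√3 ≈ 1.732*I)
S(c) = 2*I*c*√3 (S(c) = (I*√3)*(c + c) = (I*√3)*(2*c) = 2*I*c*√3)
(x(T) - 235770) + S(-255) = (6*562 - 235770) + 2*I*(-255)*√3 = (3372 - 235770) - 510*I*√3 = -232398 - 510*I*√3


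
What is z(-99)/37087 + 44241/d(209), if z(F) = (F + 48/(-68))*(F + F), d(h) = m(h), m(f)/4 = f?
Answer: 28173591399/527080444 ≈ 53.452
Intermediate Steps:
m(f) = 4*f
d(h) = 4*h
z(F) = 2*F*(-12/17 + F) (z(F) = (F + 48*(-1/68))*(2*F) = (F - 12/17)*(2*F) = (-12/17 + F)*(2*F) = 2*F*(-12/17 + F))
z(-99)/37087 + 44241/d(209) = ((2/17)*(-99)*(-12 + 17*(-99)))/37087 + 44241/((4*209)) = ((2/17)*(-99)*(-12 - 1683))*(1/37087) + 44241/836 = ((2/17)*(-99)*(-1695))*(1/37087) + 44241*(1/836) = (335610/17)*(1/37087) + 44241/836 = 335610/630479 + 44241/836 = 28173591399/527080444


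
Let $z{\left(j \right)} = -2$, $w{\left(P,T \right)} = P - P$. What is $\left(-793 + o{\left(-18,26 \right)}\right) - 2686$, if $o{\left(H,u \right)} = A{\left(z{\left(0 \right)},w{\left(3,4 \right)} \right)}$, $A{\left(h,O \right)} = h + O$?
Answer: $-3481$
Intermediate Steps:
$w{\left(P,T \right)} = 0$
$A{\left(h,O \right)} = O + h$
$o{\left(H,u \right)} = -2$ ($o{\left(H,u \right)} = 0 - 2 = -2$)
$\left(-793 + o{\left(-18,26 \right)}\right) - 2686 = \left(-793 - 2\right) - 2686 = -795 - 2686 = -3481$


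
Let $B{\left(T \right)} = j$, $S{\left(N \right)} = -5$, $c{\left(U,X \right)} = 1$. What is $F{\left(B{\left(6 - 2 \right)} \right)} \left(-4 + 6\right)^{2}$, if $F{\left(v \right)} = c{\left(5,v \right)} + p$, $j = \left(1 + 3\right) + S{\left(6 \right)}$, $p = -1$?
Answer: $0$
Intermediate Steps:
$j = -1$ ($j = \left(1 + 3\right) - 5 = 4 - 5 = -1$)
$B{\left(T \right)} = -1$
$F{\left(v \right)} = 0$ ($F{\left(v \right)} = 1 - 1 = 0$)
$F{\left(B{\left(6 - 2 \right)} \right)} \left(-4 + 6\right)^{2} = 0 \left(-4 + 6\right)^{2} = 0 \cdot 2^{2} = 0 \cdot 4 = 0$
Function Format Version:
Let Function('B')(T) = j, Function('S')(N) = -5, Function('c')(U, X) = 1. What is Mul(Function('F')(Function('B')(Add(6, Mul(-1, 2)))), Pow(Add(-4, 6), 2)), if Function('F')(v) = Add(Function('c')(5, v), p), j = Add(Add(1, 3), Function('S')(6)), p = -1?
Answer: 0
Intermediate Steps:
j = -1 (j = Add(Add(1, 3), -5) = Add(4, -5) = -1)
Function('B')(T) = -1
Function('F')(v) = 0 (Function('F')(v) = Add(1, -1) = 0)
Mul(Function('F')(Function('B')(Add(6, Mul(-1, 2)))), Pow(Add(-4, 6), 2)) = Mul(0, Pow(Add(-4, 6), 2)) = Mul(0, Pow(2, 2)) = Mul(0, 4) = 0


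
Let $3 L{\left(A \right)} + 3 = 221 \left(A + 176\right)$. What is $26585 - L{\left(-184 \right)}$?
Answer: $\frac{81526}{3} \approx 27175.0$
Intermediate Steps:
$L{\left(A \right)} = \frac{38893}{3} + \frac{221 A}{3}$ ($L{\left(A \right)} = -1 + \frac{221 \left(A + 176\right)}{3} = -1 + \frac{221 \left(176 + A\right)}{3} = -1 + \frac{38896 + 221 A}{3} = -1 + \left(\frac{38896}{3} + \frac{221 A}{3}\right) = \frac{38893}{3} + \frac{221 A}{3}$)
$26585 - L{\left(-184 \right)} = 26585 - \left(\frac{38893}{3} + \frac{221}{3} \left(-184\right)\right) = 26585 - \left(\frac{38893}{3} - \frac{40664}{3}\right) = 26585 - - \frac{1771}{3} = 26585 + \frac{1771}{3} = \frac{81526}{3}$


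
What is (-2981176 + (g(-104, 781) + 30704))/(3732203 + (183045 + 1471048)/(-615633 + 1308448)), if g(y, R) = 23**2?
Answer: -2043764759545/2585727875538 ≈ -0.79040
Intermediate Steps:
g(y, R) = 529
(-2981176 + (g(-104, 781) + 30704))/(3732203 + (183045 + 1471048)/(-615633 + 1308448)) = (-2981176 + (529 + 30704))/(3732203 + (183045 + 1471048)/(-615633 + 1308448)) = (-2981176 + 31233)/(3732203 + 1654093/692815) = -2949943/(3732203 + 1654093*(1/692815)) = -2949943/(3732203 + 1654093/692815) = -2949943/2585727875538/692815 = -2949943*692815/2585727875538 = -2043764759545/2585727875538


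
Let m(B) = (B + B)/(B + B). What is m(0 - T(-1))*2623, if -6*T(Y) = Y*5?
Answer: 2623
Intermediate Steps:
T(Y) = -5*Y/6 (T(Y) = -Y*5/6 = -5*Y/6)
m(B) = 1 (m(B) = (2*B)/((2*B)) = (2*B)*(1/(2*B)) = 1)
m(0 - T(-1))*2623 = 1*2623 = 2623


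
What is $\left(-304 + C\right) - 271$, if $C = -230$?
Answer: $-805$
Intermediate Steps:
$\left(-304 + C\right) - 271 = \left(-304 - 230\right) - 271 = -534 - 271 = -805$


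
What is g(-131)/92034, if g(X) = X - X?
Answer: 0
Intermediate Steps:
g(X) = 0
g(-131)/92034 = 0/92034 = 0*(1/92034) = 0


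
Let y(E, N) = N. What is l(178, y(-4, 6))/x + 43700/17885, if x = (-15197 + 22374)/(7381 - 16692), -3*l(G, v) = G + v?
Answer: 6316383188/77016387 ≈ 82.014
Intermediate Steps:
l(G, v) = -G/3 - v/3 (l(G, v) = -(G + v)/3 = -G/3 - v/3)
x = -7177/9311 (x = 7177/(-9311) = 7177*(-1/9311) = -7177/9311 ≈ -0.77081)
l(178, y(-4, 6))/x + 43700/17885 = (-⅓*178 - ⅓*6)/(-7177/9311) + 43700/17885 = (-178/3 - 2)*(-9311/7177) + 43700*(1/17885) = -184/3*(-9311/7177) + 8740/3577 = 1713224/21531 + 8740/3577 = 6316383188/77016387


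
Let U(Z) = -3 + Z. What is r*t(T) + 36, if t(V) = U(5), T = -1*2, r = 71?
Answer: 178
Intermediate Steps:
T = -2
t(V) = 2 (t(V) = -3 + 5 = 2)
r*t(T) + 36 = 71*2 + 36 = 142 + 36 = 178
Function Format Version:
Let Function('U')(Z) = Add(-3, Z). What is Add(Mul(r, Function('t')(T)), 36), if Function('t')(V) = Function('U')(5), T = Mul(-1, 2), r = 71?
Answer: 178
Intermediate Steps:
T = -2
Function('t')(V) = 2 (Function('t')(V) = Add(-3, 5) = 2)
Add(Mul(r, Function('t')(T)), 36) = Add(Mul(71, 2), 36) = Add(142, 36) = 178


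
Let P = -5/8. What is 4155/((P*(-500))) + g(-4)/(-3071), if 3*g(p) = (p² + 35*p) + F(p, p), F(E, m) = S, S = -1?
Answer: 15327631/1151625 ≈ 13.310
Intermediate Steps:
F(E, m) = -1
P = -5/8 (P = -5*⅛ = -5/8 ≈ -0.62500)
g(p) = -⅓ + p²/3 + 35*p/3 (g(p) = ((p² + 35*p) - 1)/3 = (-1 + p² + 35*p)/3 = -⅓ + p²/3 + 35*p/3)
4155/((P*(-500))) + g(-4)/(-3071) = 4155/((-5/8*(-500))) + (-⅓ + (⅓)*(-4)² + (35/3)*(-4))/(-3071) = 4155/(625/2) + (-⅓ + (⅓)*16 - 140/3)*(-1/3071) = 4155*(2/625) + (-⅓ + 16/3 - 140/3)*(-1/3071) = 1662/125 - 125/3*(-1/3071) = 1662/125 + 125/9213 = 15327631/1151625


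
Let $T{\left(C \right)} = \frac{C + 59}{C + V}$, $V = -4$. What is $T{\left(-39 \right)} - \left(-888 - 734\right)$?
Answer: $\frac{69726}{43} \approx 1621.5$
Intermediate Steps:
$T{\left(C \right)} = \frac{59 + C}{-4 + C}$ ($T{\left(C \right)} = \frac{C + 59}{C - 4} = \frac{59 + C}{-4 + C}$)
$T{\left(-39 \right)} - \left(-888 - 734\right) = \frac{59 - 39}{-4 - 39} - \left(-888 - 734\right) = \frac{1}{-43} \cdot 20 - \left(-888 - 734\right) = \left(- \frac{1}{43}\right) 20 - -1622 = - \frac{20}{43} + 1622 = \frac{69726}{43}$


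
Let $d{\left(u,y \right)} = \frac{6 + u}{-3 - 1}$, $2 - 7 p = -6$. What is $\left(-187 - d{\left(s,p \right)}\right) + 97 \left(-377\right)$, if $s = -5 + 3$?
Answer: $-36755$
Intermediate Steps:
$p = \frac{8}{7}$ ($p = \frac{2}{7} - - \frac{6}{7} = \frac{2}{7} + \frac{6}{7} = \frac{8}{7} \approx 1.1429$)
$s = -2$
$d{\left(u,y \right)} = - \frac{3}{2} - \frac{u}{4}$ ($d{\left(u,y \right)} = \frac{6 + u}{-4} = \left(6 + u\right) \left(- \frac{1}{4}\right) = - \frac{3}{2} - \frac{u}{4}$)
$\left(-187 - d{\left(s,p \right)}\right) + 97 \left(-377\right) = \left(-187 - \left(- \frac{3}{2} - - \frac{1}{2}\right)\right) + 97 \left(-377\right) = \left(-187 - \left(- \frac{3}{2} + \frac{1}{2}\right)\right) - 36569 = \left(-187 - -1\right) - 36569 = \left(-187 + 1\right) - 36569 = -186 - 36569 = -36755$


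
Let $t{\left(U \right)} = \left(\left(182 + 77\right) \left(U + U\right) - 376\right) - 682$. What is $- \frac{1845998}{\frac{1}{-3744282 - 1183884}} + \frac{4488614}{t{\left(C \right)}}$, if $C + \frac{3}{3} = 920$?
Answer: $\frac{2160556058596756963}{237492} \approx 9.0974 \cdot 10^{12}$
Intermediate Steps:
$C = 919$ ($C = -1 + 920 = 919$)
$t{\left(U \right)} = -1058 + 518 U$ ($t{\left(U \right)} = \left(259 \cdot 2 U - 376\right) - 682 = \left(518 U - 376\right) - 682 = \left(-376 + 518 U\right) - 682 = -1058 + 518 U$)
$- \frac{1845998}{\frac{1}{-3744282 - 1183884}} + \frac{4488614}{t{\left(C \right)}} = - \frac{1845998}{\frac{1}{-3744282 - 1183884}} + \frac{4488614}{-1058 + 518 \cdot 919} = - \frac{1845998}{\frac{1}{-3744282 + \left(-1265700 + 81816\right)}} + \frac{4488614}{-1058 + 476042} = - \frac{1845998}{\frac{1}{-3744282 - 1183884}} + \frac{4488614}{474984} = - \frac{1845998}{\frac{1}{-4928166}} + 4488614 \cdot \frac{1}{474984} = - \frac{1845998}{- \frac{1}{4928166}} + \frac{2244307}{237492} = \left(-1845998\right) \left(-4928166\right) + \frac{2244307}{237492} = 9097384579668 + \frac{2244307}{237492} = \frac{2160556058596756963}{237492}$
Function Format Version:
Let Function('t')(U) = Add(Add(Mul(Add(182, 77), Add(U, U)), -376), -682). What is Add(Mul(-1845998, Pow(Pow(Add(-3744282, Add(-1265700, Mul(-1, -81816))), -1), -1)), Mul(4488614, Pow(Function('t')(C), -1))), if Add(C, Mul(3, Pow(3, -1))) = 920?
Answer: Rational(2160556058596756963, 237492) ≈ 9.0974e+12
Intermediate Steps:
C = 919 (C = Add(-1, 920) = 919)
Function('t')(U) = Add(-1058, Mul(518, U)) (Function('t')(U) = Add(Add(Mul(259, Mul(2, U)), -376), -682) = Add(Add(Mul(518, U), -376), -682) = Add(Add(-376, Mul(518, U)), -682) = Add(-1058, Mul(518, U)))
Add(Mul(-1845998, Pow(Pow(Add(-3744282, Add(-1265700, Mul(-1, -81816))), -1), -1)), Mul(4488614, Pow(Function('t')(C), -1))) = Add(Mul(-1845998, Pow(Pow(Add(-3744282, Add(-1265700, Mul(-1, -81816))), -1), -1)), Mul(4488614, Pow(Add(-1058, Mul(518, 919)), -1))) = Add(Mul(-1845998, Pow(Pow(Add(-3744282, Add(-1265700, 81816)), -1), -1)), Mul(4488614, Pow(Add(-1058, 476042), -1))) = Add(Mul(-1845998, Pow(Pow(Add(-3744282, -1183884), -1), -1)), Mul(4488614, Pow(474984, -1))) = Add(Mul(-1845998, Pow(Pow(-4928166, -1), -1)), Mul(4488614, Rational(1, 474984))) = Add(Mul(-1845998, Pow(Rational(-1, 4928166), -1)), Rational(2244307, 237492)) = Add(Mul(-1845998, -4928166), Rational(2244307, 237492)) = Add(9097384579668, Rational(2244307, 237492)) = Rational(2160556058596756963, 237492)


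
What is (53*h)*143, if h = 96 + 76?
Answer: 1303588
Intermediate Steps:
h = 172
(53*h)*143 = (53*172)*143 = 9116*143 = 1303588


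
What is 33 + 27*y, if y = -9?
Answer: -210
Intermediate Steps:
33 + 27*y = 33 + 27*(-9) = 33 - 243 = -210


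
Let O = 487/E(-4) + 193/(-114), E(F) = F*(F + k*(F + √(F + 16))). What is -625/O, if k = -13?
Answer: 68350980000/613440827 - 34282365000*√3/613440827 ≈ 14.626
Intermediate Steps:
E(F) = F*(-13*√(16 + F) - 12*F) (E(F) = F*(F - 13*(F + √(F + 16))) = F*(F - 13*(F + √(16 + F))) = F*(F + (-13*F - 13*√(16 + F))) = F*(-13*√(16 + F) - 12*F))
O = -193/114 + 487/(-192 + 104*√3) (O = 487/((-4*(-13*√(16 - 4) - 12*(-4)))) + 193/(-114) = 487/((-4*(-26*√3 + 48))) + 193*(-1/114) = 487/((-4*(-26*√3 + 48))) - 193/114 = 487/((-4*(48 - 26*√3))) - 193/114 = 487/(-192 + 104*√3) - 193/114 = -193/114 + 487/(-192 + 104*√3) ≈ -42.732)
-625/O = -625/(-59957/2622 - 6331*√3/552)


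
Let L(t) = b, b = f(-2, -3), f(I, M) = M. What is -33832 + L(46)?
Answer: -33835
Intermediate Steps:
b = -3
L(t) = -3
-33832 + L(46) = -33832 - 3 = -33835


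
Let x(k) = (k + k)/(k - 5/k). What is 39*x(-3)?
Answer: 351/2 ≈ 175.50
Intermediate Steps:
x(k) = 2*k/(k - 5/k) (x(k) = (2*k)/(k - 5/k) = 2*k/(k - 5/k))
39*x(-3) = 39*(2*(-3)**2/(-5 + (-3)**2)) = 39*(2*9/(-5 + 9)) = 39*(2*9/4) = 39*(2*9*(1/4)) = 39*(9/2) = 351/2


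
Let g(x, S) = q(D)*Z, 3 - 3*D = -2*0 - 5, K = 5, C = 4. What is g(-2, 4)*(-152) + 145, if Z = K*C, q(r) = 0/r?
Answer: 145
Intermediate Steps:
D = 8/3 (D = 1 - (-2*0 - 5)/3 = 1 - (0 - 5)/3 = 1 - ⅓*(-5) = 1 + 5/3 = 8/3 ≈ 2.6667)
q(r) = 0
Z = 20 (Z = 5*4 = 20)
g(x, S) = 0 (g(x, S) = 0*20 = 0)
g(-2, 4)*(-152) + 145 = 0*(-152) + 145 = 0 + 145 = 145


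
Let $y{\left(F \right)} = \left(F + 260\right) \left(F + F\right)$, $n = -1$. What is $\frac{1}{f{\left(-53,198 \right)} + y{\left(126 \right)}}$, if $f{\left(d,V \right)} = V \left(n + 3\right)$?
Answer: $\frac{1}{97668} \approx 1.0239 \cdot 10^{-5}$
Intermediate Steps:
$y{\left(F \right)} = 2 F \left(260 + F\right)$ ($y{\left(F \right)} = \left(260 + F\right) 2 F = 2 F \left(260 + F\right)$)
$f{\left(d,V \right)} = 2 V$ ($f{\left(d,V \right)} = V \left(-1 + 3\right) = V 2 = 2 V$)
$\frac{1}{f{\left(-53,198 \right)} + y{\left(126 \right)}} = \frac{1}{2 \cdot 198 + 2 \cdot 126 \left(260 + 126\right)} = \frac{1}{396 + 2 \cdot 126 \cdot 386} = \frac{1}{396 + 97272} = \frac{1}{97668}$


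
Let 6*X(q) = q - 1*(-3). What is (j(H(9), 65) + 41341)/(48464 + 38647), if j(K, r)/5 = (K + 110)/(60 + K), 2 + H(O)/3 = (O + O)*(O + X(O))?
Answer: 13396229/28223964 ≈ 0.47464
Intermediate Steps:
X(q) = ½ + q/6 (X(q) = (q - 1*(-3))/6 = (q + 3)/6 = (3 + q)/6 = ½ + q/6)
H(O) = -6 + 6*O*(½ + 7*O/6) (H(O) = -6 + 3*((O + O)*(O + (½ + O/6))) = -6 + 3*((2*O)*(½ + 7*O/6)) = -6 + 3*(2*O*(½ + 7*O/6)) = -6 + 6*O*(½ + 7*O/6))
j(K, r) = 5*(110 + K)/(60 + K) (j(K, r) = 5*((K + 110)/(60 + K)) = 5*((110 + K)/(60 + K)) = 5*(110 + K)/(60 + K))
(j(H(9), 65) + 41341)/(48464 + 38647) = (5*(110 + (-6 + 3*9 + 7*9²))/(60 + (-6 + 3*9 + 7*9²)) + 41341)/(48464 + 38647) = (5*(110 + (-6 + 27 + 7*81))/(60 + (-6 + 27 + 7*81)) + 41341)/87111 = (5*(110 + (-6 + 27 + 567))/(60 + (-6 + 27 + 567)) + 41341)*(1/87111) = (5*(110 + 588)/(60 + 588) + 41341)*(1/87111) = (5*698/648 + 41341)*(1/87111) = (5*(1/648)*698 + 41341)*(1/87111) = (1745/324 + 41341)*(1/87111) = (13396229/324)*(1/87111) = 13396229/28223964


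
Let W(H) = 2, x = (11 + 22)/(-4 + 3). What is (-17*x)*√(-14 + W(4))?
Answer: 1122*I*√3 ≈ 1943.4*I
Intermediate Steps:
x = -33 (x = 33/(-1) = 33*(-1) = -33)
(-17*x)*√(-14 + W(4)) = (-17*(-33))*√(-14 + 2) = 561*√(-12) = 561*(2*I*√3) = 1122*I*√3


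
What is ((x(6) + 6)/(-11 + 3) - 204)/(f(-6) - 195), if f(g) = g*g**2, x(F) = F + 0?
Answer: 1/2 ≈ 0.50000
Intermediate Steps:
x(F) = F
f(g) = g**3
((x(6) + 6)/(-11 + 3) - 204)/(f(-6) - 195) = ((6 + 6)/(-11 + 3) - 204)/((-6)**3 - 195) = (12/(-8) - 204)/(-216 - 195) = (-1/8*12 - 204)/(-411) = (-3/2 - 204)*(-1/411) = -411/2*(-1/411) = 1/2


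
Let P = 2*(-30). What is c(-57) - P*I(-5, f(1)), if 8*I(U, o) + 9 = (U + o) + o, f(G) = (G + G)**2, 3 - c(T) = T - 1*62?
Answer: 77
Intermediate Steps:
c(T) = 65 - T (c(T) = 3 - (T - 1*62) = 3 - (T - 62) = 3 - (-62 + T) = 3 + (62 - T) = 65 - T)
P = -60
f(G) = 4*G**2 (f(G) = (2*G)**2 = 4*G**2)
I(U, o) = -9/8 + o/4 + U/8 (I(U, o) = -9/8 + ((U + o) + o)/8 = -9/8 + (U + 2*o)/8 = -9/8 + (o/4 + U/8) = -9/8 + o/4 + U/8)
c(-57) - P*I(-5, f(1)) = (65 - 1*(-57)) - (-60)*(-9/8 + (4*1**2)/4 + (1/8)*(-5)) = (65 + 57) - (-60)*(-9/8 + (4*1)/4 - 5/8) = 122 - (-60)*(-9/8 + (1/4)*4 - 5/8) = 122 - (-60)*(-9/8 + 1 - 5/8) = 122 - (-60)*(-3)/4 = 122 - 1*45 = 122 - 45 = 77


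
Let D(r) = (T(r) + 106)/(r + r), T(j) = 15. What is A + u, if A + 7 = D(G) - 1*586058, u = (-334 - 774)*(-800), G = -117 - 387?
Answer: 302737559/1008 ≈ 3.0034e+5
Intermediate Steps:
G = -504
u = 886400 (u = -1108*(-800) = 886400)
D(r) = 121/(2*r) (D(r) = (15 + 106)/(r + r) = 121/((2*r)) = 121*(1/(2*r)) = 121/(2*r))
A = -590753641/1008 (A = -7 + ((121/2)/(-504) - 1*586058) = -7 + ((121/2)*(-1/504) - 586058) = -7 + (-121/1008 - 586058) = -7 - 590746585/1008 = -590753641/1008 ≈ -5.8607e+5)
A + u = -590753641/1008 + 886400 = 302737559/1008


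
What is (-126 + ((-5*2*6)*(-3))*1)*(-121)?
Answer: -6534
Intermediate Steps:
(-126 + ((-5*2*6)*(-3))*1)*(-121) = (-126 + (-10*6*(-3))*1)*(-121) = (-126 - 60*(-3)*1)*(-121) = (-126 + 180*1)*(-121) = (-126 + 180)*(-121) = 54*(-121) = -6534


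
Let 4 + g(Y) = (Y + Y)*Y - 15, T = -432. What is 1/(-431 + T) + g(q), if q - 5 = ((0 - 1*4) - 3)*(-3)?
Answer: 1150378/863 ≈ 1333.0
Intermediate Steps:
q = 26 (q = 5 + ((0 - 1*4) - 3)*(-3) = 5 + ((0 - 4) - 3)*(-3) = 5 + (-4 - 3)*(-3) = 5 - 7*(-3) = 5 + 21 = 26)
g(Y) = -19 + 2*Y² (g(Y) = -4 + ((Y + Y)*Y - 15) = -4 + ((2*Y)*Y - 15) = -4 + (2*Y² - 15) = -4 + (-15 + 2*Y²) = -19 + 2*Y²)
1/(-431 + T) + g(q) = 1/(-431 - 432) + (-19 + 2*26²) = 1/(-863) + (-19 + 2*676) = -1/863 + (-19 + 1352) = -1/863 + 1333 = 1150378/863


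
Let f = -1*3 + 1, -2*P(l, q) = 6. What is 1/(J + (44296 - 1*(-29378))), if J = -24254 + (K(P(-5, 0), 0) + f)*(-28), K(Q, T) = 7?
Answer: 1/49280 ≈ 2.0292e-5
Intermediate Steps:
P(l, q) = -3 (P(l, q) = -½*6 = -3)
f = -2 (f = -3 + 1 = -2)
J = -24394 (J = -24254 + (7 - 2)*(-28) = -24254 + 5*(-28) = -24254 - 140 = -24394)
1/(J + (44296 - 1*(-29378))) = 1/(-24394 + (44296 - 1*(-29378))) = 1/(-24394 + (44296 + 29378)) = 1/(-24394 + 73674) = 1/49280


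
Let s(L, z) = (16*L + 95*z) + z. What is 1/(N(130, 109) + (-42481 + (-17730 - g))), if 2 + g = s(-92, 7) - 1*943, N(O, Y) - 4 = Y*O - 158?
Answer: -1/44450 ≈ -2.2497e-5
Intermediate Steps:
s(L, z) = 16*L + 96*z
N(O, Y) = -154 + O*Y (N(O, Y) = 4 + (Y*O - 158) = 4 + (O*Y - 158) = 4 + (-158 + O*Y) = -154 + O*Y)
g = -1745 (g = -2 + ((16*(-92) + 96*7) - 1*943) = -2 + ((-1472 + 672) - 943) = -2 + (-800 - 943) = -2 - 1743 = -1745)
1/(N(130, 109) + (-42481 + (-17730 - g))) = 1/((-154 + 130*109) + (-42481 + (-17730 - 1*(-1745)))) = 1/((-154 + 14170) + (-42481 + (-17730 + 1745))) = 1/(14016 + (-42481 - 15985)) = 1/(14016 - 58466) = 1/(-44450) = -1/44450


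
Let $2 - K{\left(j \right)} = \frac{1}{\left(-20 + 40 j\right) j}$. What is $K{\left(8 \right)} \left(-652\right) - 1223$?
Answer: $- \frac{1516037}{600} \approx -2526.7$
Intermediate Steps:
$K{\left(j \right)} = 2 - \frac{1}{j \left(-20 + 40 j\right)}$ ($K{\left(j \right)} = 2 - \frac{1}{\left(-20 + 40 j\right) j} = 2 - \frac{1}{j \left(-20 + 40 j\right)}$)
$K{\left(8 \right)} \left(-652\right) - 1223 = \frac{-1 - 320 + 80 \cdot 8^{2}}{20 \cdot 8 \left(-1 + 2 \cdot 8\right)} \left(-652\right) - 1223 = \frac{1}{20} \cdot \frac{1}{8} \frac{1}{-1 + 16} \left(-1 - 320 + 80 \cdot 64\right) \left(-652\right) - 1223 = \frac{1}{20} \cdot \frac{1}{8} \cdot \frac{1}{15} \left(-1 - 320 + 5120\right) \left(-652\right) - 1223 = \frac{1}{20} \cdot \frac{1}{8} \cdot \frac{1}{15} \cdot 4799 \left(-652\right) - 1223 = \frac{4799}{2400} \left(-652\right) - 1223 = - \frac{782237}{600} - 1223 = - \frac{1516037}{600}$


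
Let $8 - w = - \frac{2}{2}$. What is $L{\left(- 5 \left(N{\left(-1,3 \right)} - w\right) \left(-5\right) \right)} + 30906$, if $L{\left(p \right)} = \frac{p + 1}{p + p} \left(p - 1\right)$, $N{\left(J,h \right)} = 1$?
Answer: $\frac{12322401}{400} \approx 30806.0$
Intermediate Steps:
$w = 9$ ($w = 8 - - \frac{2}{2} = 8 - \left(-2\right) \frac{1}{2} = 8 - -1 = 8 + 1 = 9$)
$L{\left(p \right)} = \frac{\left(1 + p\right) \left(-1 + p\right)}{2 p}$ ($L{\left(p \right)} = \frac{1 + p}{2 p} \left(-1 + p\right) = \frac{\left(1 + p\right) \left(-1 + p\right)}{2 p}$)
$L{\left(- 5 \left(N{\left(-1,3 \right)} - w\right) \left(-5\right) \right)} + 30906 = \frac{-1 + \left(- 5 \left(1 - 9\right) \left(-5\right)\right)^{2}}{2 - 5 \left(1 - 9\right) \left(-5\right)} + 30906 = \frac{-1 + \left(\left(-5\right) \left(-8\right) \left(-5\right)\right)^{2}}{2 \left(-5\right) \left(-8\right) \left(-5\right)} + 30906 = \frac{-1 + \left(40 \left(-5\right)\right)^{2}}{2 \cdot 40 \left(-5\right)} + 30906 = \frac{-1 + \left(-200\right)^{2}}{2 \left(-200\right)} + 30906 = \frac{1}{2} \left(- \frac{1}{200}\right) \left(-1 + 40000\right) + 30906 = \frac{1}{2} \left(- \frac{1}{200}\right) 39999 + 30906 = - \frac{39999}{400} + 30906 = \frac{12322401}{400}$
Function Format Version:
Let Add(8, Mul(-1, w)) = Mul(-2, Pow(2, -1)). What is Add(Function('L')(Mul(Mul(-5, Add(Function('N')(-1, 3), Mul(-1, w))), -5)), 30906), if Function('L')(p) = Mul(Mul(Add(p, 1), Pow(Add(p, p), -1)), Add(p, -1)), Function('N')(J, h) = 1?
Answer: Rational(12322401, 400) ≈ 30806.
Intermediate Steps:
w = 9 (w = Add(8, Mul(-1, Mul(-2, Pow(2, -1)))) = Add(8, Mul(-1, Mul(-2, Rational(1, 2)))) = Add(8, Mul(-1, -1)) = Add(8, 1) = 9)
Function('L')(p) = Mul(Rational(1, 2), Pow(p, -1), Add(1, p), Add(-1, p)) (Function('L')(p) = Mul(Mul(Add(1, p), Pow(Mul(2, p), -1)), Add(-1, p)) = Mul(Mul(Add(1, p), Mul(Rational(1, 2), Pow(p, -1))), Add(-1, p)) = Mul(Mul(Rational(1, 2), Pow(p, -1), Add(1, p)), Add(-1, p)) = Mul(Rational(1, 2), Pow(p, -1), Add(1, p), Add(-1, p)))
Add(Function('L')(Mul(Mul(-5, Add(Function('N')(-1, 3), Mul(-1, w))), -5)), 30906) = Add(Mul(Rational(1, 2), Pow(Mul(Mul(-5, Add(1, Mul(-1, 9))), -5), -1), Add(-1, Pow(Mul(Mul(-5, Add(1, Mul(-1, 9))), -5), 2))), 30906) = Add(Mul(Rational(1, 2), Pow(Mul(Mul(-5, Add(1, -9)), -5), -1), Add(-1, Pow(Mul(Mul(-5, Add(1, -9)), -5), 2))), 30906) = Add(Mul(Rational(1, 2), Pow(Mul(Mul(-5, -8), -5), -1), Add(-1, Pow(Mul(Mul(-5, -8), -5), 2))), 30906) = Add(Mul(Rational(1, 2), Pow(Mul(40, -5), -1), Add(-1, Pow(Mul(40, -5), 2))), 30906) = Add(Mul(Rational(1, 2), Pow(-200, -1), Add(-1, Pow(-200, 2))), 30906) = Add(Mul(Rational(1, 2), Rational(-1, 200), Add(-1, 40000)), 30906) = Add(Mul(Rational(1, 2), Rational(-1, 200), 39999), 30906) = Add(Rational(-39999, 400), 30906) = Rational(12322401, 400)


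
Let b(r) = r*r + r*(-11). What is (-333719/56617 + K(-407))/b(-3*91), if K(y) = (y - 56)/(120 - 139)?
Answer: 9936505/41701477818 ≈ 0.00023828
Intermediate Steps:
K(y) = 56/19 - y/19 (K(y) = (-56 + y)/(-19) = (-56 + y)*(-1/19) = 56/19 - y/19)
b(r) = r² - 11*r
(-333719/56617 + K(-407))/b(-3*91) = (-333719/56617 + (56/19 - 1/19*(-407)))/(((-3*91)*(-11 - 3*91))) = (-333719*1/56617 + (56/19 + 407/19))/((-273*(-11 - 273))) = (-333719/56617 + 463/19)/((-273*(-284))) = (19873010/1075723)/77532 = (19873010/1075723)*(1/77532) = 9936505/41701477818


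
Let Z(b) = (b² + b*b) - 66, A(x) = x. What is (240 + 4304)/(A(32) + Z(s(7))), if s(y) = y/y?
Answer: -142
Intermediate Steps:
s(y) = 1
Z(b) = -66 + 2*b² (Z(b) = (b² + b²) - 66 = 2*b² - 66 = -66 + 2*b²)
(240 + 4304)/(A(32) + Z(s(7))) = (240 + 4304)/(32 + (-66 + 2*1²)) = 4544/(32 + (-66 + 2*1)) = 4544/(32 + (-66 + 2)) = 4544/(32 - 64) = 4544/(-32) = 4544*(-1/32) = -142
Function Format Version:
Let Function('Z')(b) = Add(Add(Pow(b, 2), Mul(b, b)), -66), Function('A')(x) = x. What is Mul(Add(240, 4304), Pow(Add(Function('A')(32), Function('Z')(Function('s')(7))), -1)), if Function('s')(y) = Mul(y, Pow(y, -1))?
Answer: -142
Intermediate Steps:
Function('s')(y) = 1
Function('Z')(b) = Add(-66, Mul(2, Pow(b, 2))) (Function('Z')(b) = Add(Add(Pow(b, 2), Pow(b, 2)), -66) = Add(Mul(2, Pow(b, 2)), -66) = Add(-66, Mul(2, Pow(b, 2))))
Mul(Add(240, 4304), Pow(Add(Function('A')(32), Function('Z')(Function('s')(7))), -1)) = Mul(Add(240, 4304), Pow(Add(32, Add(-66, Mul(2, Pow(1, 2)))), -1)) = Mul(4544, Pow(Add(32, Add(-66, Mul(2, 1))), -1)) = Mul(4544, Pow(Add(32, Add(-66, 2)), -1)) = Mul(4544, Pow(Add(32, -64), -1)) = Mul(4544, Pow(-32, -1)) = Mul(4544, Rational(-1, 32)) = -142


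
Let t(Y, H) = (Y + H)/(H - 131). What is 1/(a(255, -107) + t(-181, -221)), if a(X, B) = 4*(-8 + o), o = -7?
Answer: -176/10359 ≈ -0.016990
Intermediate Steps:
a(X, B) = -60 (a(X, B) = 4*(-8 - 7) = 4*(-15) = -60)
t(Y, H) = (H + Y)/(-131 + H)
1/(a(255, -107) + t(-181, -221)) = 1/(-60 + (-221 - 181)/(-131 - 221)) = 1/(-60 - 402/(-352)) = 1/(-60 - 1/352*(-402)) = 1/(-60 + 201/176) = 1/(-10359/176) = -176/10359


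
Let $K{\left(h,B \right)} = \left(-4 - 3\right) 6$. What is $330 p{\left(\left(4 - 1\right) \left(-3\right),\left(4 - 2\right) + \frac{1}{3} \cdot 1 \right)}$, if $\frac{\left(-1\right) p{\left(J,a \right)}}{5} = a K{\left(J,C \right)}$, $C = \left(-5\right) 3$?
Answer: $161700$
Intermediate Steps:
$C = -15$
$K{\left(h,B \right)} = -42$ ($K{\left(h,B \right)} = \left(-7\right) 6 = -42$)
$p{\left(J,a \right)} = 210 a$ ($p{\left(J,a \right)} = - 5 a \left(-42\right) = - 5 \left(- 42 a\right) = 210 a$)
$330 p{\left(\left(4 - 1\right) \left(-3\right),\left(4 - 2\right) + \frac{1}{3} \cdot 1 \right)} = 330 \cdot 210 \left(\left(4 - 2\right) + \frac{1}{3} \cdot 1\right) = 330 \cdot 210 \left(2 + \frac{1}{3}\right) = 330 \cdot 210 \cdot \frac{7}{3} = 330 \cdot 490 = 161700$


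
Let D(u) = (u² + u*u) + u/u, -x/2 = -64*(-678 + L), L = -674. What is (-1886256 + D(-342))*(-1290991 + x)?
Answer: 2419084387369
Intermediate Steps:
x = -173056 (x = -(-128)*(-678 - 674) = -(-128)*(-1352) = -2*86528 = -173056)
D(u) = 1 + 2*u² (D(u) = (u² + u²) + 1 = 2*u² + 1 = 1 + 2*u²)
(-1886256 + D(-342))*(-1290991 + x) = (-1886256 + (1 + 2*(-342)²))*(-1290991 - 173056) = (-1886256 + (1 + 2*116964))*(-1464047) = (-1886256 + (1 + 233928))*(-1464047) = (-1886256 + 233929)*(-1464047) = -1652327*(-1464047) = 2419084387369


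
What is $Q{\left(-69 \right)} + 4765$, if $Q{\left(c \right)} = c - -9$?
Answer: $4705$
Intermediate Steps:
$Q{\left(c \right)} = 9 + c$ ($Q{\left(c \right)} = c + 9 = 9 + c$)
$Q{\left(-69 \right)} + 4765 = \left(9 - 69\right) + 4765 = -60 + 4765 = 4705$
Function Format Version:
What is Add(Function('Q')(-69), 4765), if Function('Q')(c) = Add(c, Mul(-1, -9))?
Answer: 4705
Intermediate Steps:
Function('Q')(c) = Add(9, c) (Function('Q')(c) = Add(c, 9) = Add(9, c))
Add(Function('Q')(-69), 4765) = Add(Add(9, -69), 4765) = Add(-60, 4765) = 4705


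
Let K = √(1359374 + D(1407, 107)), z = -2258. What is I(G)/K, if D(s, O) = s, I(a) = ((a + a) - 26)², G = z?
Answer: 20629764*√1360781/1360781 ≈ 17685.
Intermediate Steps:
G = -2258
I(a) = (-26 + 2*a)² (I(a) = (2*a - 26)² = (-26 + 2*a)²)
K = √1360781 (K = √(1359374 + 1407) = √1360781 ≈ 1166.5)
I(G)/K = (4*(-13 - 2258)²)/(√1360781) = (4*(-2271)²)*(√1360781/1360781) = (4*5157441)*(√1360781/1360781) = 20629764*(√1360781/1360781) = 20629764*√1360781/1360781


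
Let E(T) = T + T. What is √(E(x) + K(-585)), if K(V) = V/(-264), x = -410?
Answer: I*√1583230/44 ≈ 28.597*I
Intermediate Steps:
E(T) = 2*T
K(V) = -V/264 (K(V) = V*(-1/264) = -V/264)
√(E(x) + K(-585)) = √(2*(-410) - 1/264*(-585)) = √(-820 + 195/88) = √(-71965/88) = I*√1583230/44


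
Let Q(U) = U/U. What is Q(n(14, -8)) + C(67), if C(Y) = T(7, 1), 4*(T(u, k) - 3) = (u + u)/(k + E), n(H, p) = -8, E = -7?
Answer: 41/12 ≈ 3.4167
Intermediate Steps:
Q(U) = 1
T(u, k) = 3 + u/(2*(-7 + k)) (T(u, k) = 3 + ((u + u)/(k - 7))/4 = 3 + ((2*u)/(-7 + k))/4 = 3 + (2*u/(-7 + k))/4 = 3 + u/(2*(-7 + k)))
C(Y) = 29/12 (C(Y) = (-42 + 7 + 6*1)/(2*(-7 + 1)) = (1/2)*(-42 + 7 + 6)/(-6) = (1/2)*(-1/6)*(-29) = 29/12)
Q(n(14, -8)) + C(67) = 1 + 29/12 = 41/12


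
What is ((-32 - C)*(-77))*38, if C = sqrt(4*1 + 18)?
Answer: 93632 + 2926*sqrt(22) ≈ 1.0736e+5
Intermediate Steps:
C = sqrt(22) (C = sqrt(4 + 18) = sqrt(22) ≈ 4.6904)
((-32 - C)*(-77))*38 = ((-32 - sqrt(22))*(-77))*38 = (2464 + 77*sqrt(22))*38 = 93632 + 2926*sqrt(22)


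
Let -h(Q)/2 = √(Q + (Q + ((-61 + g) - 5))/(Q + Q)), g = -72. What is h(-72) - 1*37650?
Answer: -37650 - I*√10158/6 ≈ -37650.0 - 16.798*I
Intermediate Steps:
h(Q) = -2*√(Q + (-138 + Q)/(2*Q)) (h(Q) = -2*√(Q + (Q + ((-61 - 72) - 5))/(Q + Q)) = -2*√(Q + (Q + (-133 - 5))/((2*Q))) = -2*√(Q + (Q - 138)*(1/(2*Q))) = -2*√(Q + (-138 + Q)*(1/(2*Q))) = -2*√(Q + (-138 + Q)/(2*Q)))
h(-72) - 1*37650 = -√(2 - 276/(-72) + 4*(-72)) - 1*37650 = -√(2 - 276*(-1/72) - 288) - 37650 = -√(2 + 23/6 - 288) - 37650 = -√(-1693/6) - 37650 = -I*√10158/6 - 37650 = -37650 - I*√10158/6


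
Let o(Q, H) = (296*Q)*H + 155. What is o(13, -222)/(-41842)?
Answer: 854101/41842 ≈ 20.413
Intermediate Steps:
o(Q, H) = 155 + 296*H*Q (o(Q, H) = 296*H*Q + 155 = 155 + 296*H*Q)
o(13, -222)/(-41842) = (155 + 296*(-222)*13)/(-41842) = (155 - 854256)*(-1/41842) = -854101*(-1/41842) = 854101/41842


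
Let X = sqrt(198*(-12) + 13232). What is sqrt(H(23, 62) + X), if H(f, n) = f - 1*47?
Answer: sqrt(-24 + 2*sqrt(2714)) ≈ 8.9550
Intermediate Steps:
H(f, n) = -47 + f (H(f, n) = f - 47 = -47 + f)
X = 2*sqrt(2714) (X = sqrt(-2376 + 13232) = sqrt(10856) = 2*sqrt(2714) ≈ 104.19)
sqrt(H(23, 62) + X) = sqrt((-47 + 23) + 2*sqrt(2714)) = sqrt(-24 + 2*sqrt(2714))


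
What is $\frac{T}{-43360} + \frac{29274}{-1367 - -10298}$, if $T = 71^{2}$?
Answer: $\frac{408099823}{129082720} \approx 3.1615$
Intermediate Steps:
$T = 5041$
$\frac{T}{-43360} + \frac{29274}{-1367 - -10298} = \frac{5041}{-43360} + \frac{29274}{-1367 - -10298} = 5041 \left(- \frac{1}{43360}\right) + \frac{29274}{-1367 + 10298} = - \frac{5041}{43360} + \frac{29274}{8931} = - \frac{5041}{43360} + 29274 \cdot \frac{1}{8931} = - \frac{5041}{43360} + \frac{9758}{2977} = \frac{408099823}{129082720}$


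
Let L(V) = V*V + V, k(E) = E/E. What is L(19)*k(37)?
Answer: 380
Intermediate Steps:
k(E) = 1
L(V) = V + V**2 (L(V) = V**2 + V = V + V**2)
L(19)*k(37) = (19*(1 + 19))*1 = (19*20)*1 = 380*1 = 380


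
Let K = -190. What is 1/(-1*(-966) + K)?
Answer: 1/776 ≈ 0.0012887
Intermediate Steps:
1/(-1*(-966) + K) = 1/(-1*(-966) - 190) = 1/(966 - 190) = 1/776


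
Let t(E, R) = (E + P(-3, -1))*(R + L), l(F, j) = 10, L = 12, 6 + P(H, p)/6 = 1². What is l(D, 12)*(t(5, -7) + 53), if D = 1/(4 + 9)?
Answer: -720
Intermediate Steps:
P(H, p) = -30 (P(H, p) = -36 + 6*1² = -36 + 6*1 = -36 + 6 = -30)
D = 1/13 ≈ 0.076923
t(E, R) = (-30 + E)*(12 + R) (t(E, R) = (E - 30)*(R + 12) = (-30 + E)*(12 + R))
l(D, 12)*(t(5, -7) + 53) = 10*((-360 - 30*(-7) + 12*5 + 5*(-7)) + 53) = 10*((-360 + 210 + 60 - 35) + 53) = 10*(-125 + 53) = 10*(-72) = -720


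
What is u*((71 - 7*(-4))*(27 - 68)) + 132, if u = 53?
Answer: -214995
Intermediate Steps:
u*((71 - 7*(-4))*(27 - 68)) + 132 = 53*((71 - 7*(-4))*(27 - 68)) + 132 = 53*((71 + 28)*(-41)) + 132 = 53*(99*(-41)) + 132 = 53*(-4059) + 132 = -215127 + 132 = -214995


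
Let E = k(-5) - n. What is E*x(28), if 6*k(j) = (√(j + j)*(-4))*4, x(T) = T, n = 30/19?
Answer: -840/19 - 224*I*√10/3 ≈ -44.211 - 236.12*I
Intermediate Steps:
n = 30/19 (n = 30*(1/19) = 30/19 ≈ 1.5789)
k(j) = -8*√2*√j/3 (k(j) = ((√(j + j)*(-4))*4)/6 = ((√(2*j)*(-4))*4)/6 = (((√2*√j)*(-4))*4)/6 = (-4*√2*√j*4)/6 = (-16*√2*√j)/6 = -8*√2*√j/3)
E = -30/19 - 8*I*√10/3 (E = -8*√2*√(-5)/3 - 1*30/19 = -8*√2*I*√5/3 - 30/19 = -8*I*√10/3 - 30/19 = -30/19 - 8*I*√10/3 ≈ -1.5789 - 8.4327*I)
E*x(28) = (-30/19 - 8*I*√10/3)*28 = -840/19 - 224*I*√10/3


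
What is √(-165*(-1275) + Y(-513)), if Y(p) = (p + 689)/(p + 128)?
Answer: √257708815/35 ≈ 458.67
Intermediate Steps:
Y(p) = (689 + p)/(128 + p)
√(-165*(-1275) + Y(-513)) = √(-165*(-1275) + (689 - 513)/(128 - 513)) = √(210375 + 176/(-385)) = √(210375 - 1/385*176) = √(210375 - 16/35) = √(7363109/35) = √257708815/35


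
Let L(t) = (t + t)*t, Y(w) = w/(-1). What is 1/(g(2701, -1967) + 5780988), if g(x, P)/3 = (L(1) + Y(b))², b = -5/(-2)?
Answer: 4/23123955 ≈ 1.7298e-7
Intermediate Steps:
b = 5/2 (b = -5*(-½) = 5/2 ≈ 2.5000)
Y(w) = -w (Y(w) = w*(-1) = -w)
L(t) = 2*t² (L(t) = (2*t)*t = 2*t²)
g(x, P) = ¾ (g(x, P) = 3*(2*1² - 1*5/2)² = 3*(2*1 - 5/2)² = 3*(2 - 5/2)² = 3*(-½)² = 3*(¼) = ¾)
1/(g(2701, -1967) + 5780988) = 1/(¾ + 5780988) = 1/(23123955/4) = 4/23123955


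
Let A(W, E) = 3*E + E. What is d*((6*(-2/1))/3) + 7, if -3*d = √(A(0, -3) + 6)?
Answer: 7 + 4*I*√6/3 ≈ 7.0 + 3.266*I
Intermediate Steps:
A(W, E) = 4*E
d = -I*√6/3 (d = -√(4*(-3) + 6)/3 = -√(-12 + 6)/3 = -I*√6/3 ≈ -0.8165*I)
d*((6*(-2/1))/3) + 7 = (-I*√6/3)*((6*(-2/1))/3) + 7 = (-I*√6/3)*((6*(-2*1))*(⅓)) + 7 = (-I*√6/3)*((6*(-2))*(⅓)) + 7 = (-I*√6/3)*(-12*⅓) + 7 = -I*√6/3*(-4) + 7 = 4*I*√6/3 + 7 = 7 + 4*I*√6/3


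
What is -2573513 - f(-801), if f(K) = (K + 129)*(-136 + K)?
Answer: -3203177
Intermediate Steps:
f(K) = (-136 + K)*(129 + K) (f(K) = (129 + K)*(-136 + K) = (-136 + K)*(129 + K))
-2573513 - f(-801) = -2573513 - (-17544 + (-801)² - 7*(-801)) = -2573513 - (-17544 + 641601 + 5607) = -2573513 - 1*629664 = -2573513 - 629664 = -3203177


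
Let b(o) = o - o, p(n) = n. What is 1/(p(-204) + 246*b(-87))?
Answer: -1/204 ≈ -0.0049020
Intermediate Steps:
b(o) = 0
1/(p(-204) + 246*b(-87)) = 1/(-204 + 246*0) = 1/(-204 + 0) = 1/(-204) = -1/204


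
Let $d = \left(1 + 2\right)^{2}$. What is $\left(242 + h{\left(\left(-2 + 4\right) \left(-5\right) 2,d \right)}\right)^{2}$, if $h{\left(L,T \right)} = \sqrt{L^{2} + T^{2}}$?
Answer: $\left(242 + \sqrt{481}\right)^{2} \approx 69660.0$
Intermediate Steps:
$d = 9$ ($d = 3^{2} = 9$)
$\left(242 + h{\left(\left(-2 + 4\right) \left(-5\right) 2,d \right)}\right)^{2} = \left(242 + \sqrt{\left(\left(-2 + 4\right) \left(-5\right) 2\right)^{2} + 9^{2}}\right)^{2} = \left(242 + \sqrt{\left(2 \left(-5\right) 2\right)^{2} + 81}\right)^{2} = \left(242 + \sqrt{\left(\left(-10\right) 2\right)^{2} + 81}\right)^{2} = \left(242 + \sqrt{\left(-20\right)^{2} + 81}\right)^{2} = \left(242 + \sqrt{400 + 81}\right)^{2} = \left(242 + \sqrt{481}\right)^{2}$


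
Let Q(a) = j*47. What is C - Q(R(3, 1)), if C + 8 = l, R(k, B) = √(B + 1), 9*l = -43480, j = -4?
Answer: -41860/9 ≈ -4651.1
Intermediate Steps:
l = -43480/9 (l = (⅑)*(-43480) = -43480/9 ≈ -4831.1)
R(k, B) = √(1 + B)
C = -43552/9 (C = -8 - 43480/9 = -43552/9 ≈ -4839.1)
Q(a) = -188 (Q(a) = -4*47 = -188)
C - Q(R(3, 1)) = -43552/9 - 1*(-188) = -43552/9 + 188 = -41860/9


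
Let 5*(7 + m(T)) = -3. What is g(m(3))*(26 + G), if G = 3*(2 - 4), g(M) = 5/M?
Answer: -250/19 ≈ -13.158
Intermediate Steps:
m(T) = -38/5 (m(T) = -7 + (⅕)*(-3) = -7 - ⅗ = -38/5)
G = -6 (G = 3*(-2) = -6)
g(m(3))*(26 + G) = (5/(-38/5))*(26 - 6) = (5*(-5/38))*20 = -25/38*20 = -250/19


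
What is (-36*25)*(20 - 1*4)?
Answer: -14400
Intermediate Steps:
(-36*25)*(20 - 1*4) = -900*(20 - 4) = -900*16 = -14400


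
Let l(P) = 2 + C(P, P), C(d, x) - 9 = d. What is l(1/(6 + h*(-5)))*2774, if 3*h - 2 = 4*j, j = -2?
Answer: 245499/8 ≈ 30687.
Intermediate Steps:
h = -2 (h = ⅔ + (4*(-2))/3 = ⅔ + (⅓)*(-8) = ⅔ - 8/3 = -2)
C(d, x) = 9 + d
l(P) = 11 + P (l(P) = 2 + (9 + P) = 11 + P)
l(1/(6 + h*(-5)))*2774 = (11 + 1/(6 - 2*(-5)))*2774 = (11 + 1/(6 + 10))*2774 = (11 + 1/16)*2774 = (177/16)*2774 = 245499/8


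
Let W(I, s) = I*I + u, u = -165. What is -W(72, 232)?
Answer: -5019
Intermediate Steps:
W(I, s) = -165 + I² (W(I, s) = I*I - 165 = I² - 165 = -165 + I²)
-W(72, 232) = -(-165 + 72²) = -(-165 + 5184) = -1*5019 = -5019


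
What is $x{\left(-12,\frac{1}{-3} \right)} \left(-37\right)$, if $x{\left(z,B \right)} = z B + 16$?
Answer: $-740$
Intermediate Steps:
$x{\left(z,B \right)} = 16 + B z$ ($x{\left(z,B \right)} = B z + 16 = 16 + B z$)
$x{\left(-12,\frac{1}{-3} \right)} \left(-37\right) = \left(16 + \frac{1}{-3} \left(-12\right)\right) \left(-37\right) = \left(16 - -4\right) \left(-37\right) = \left(16 + 4\right) \left(-37\right) = 20 \left(-37\right) = -740$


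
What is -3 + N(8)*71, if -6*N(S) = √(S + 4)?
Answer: -3 - 71*√3/3 ≈ -43.992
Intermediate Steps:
N(S) = -√(4 + S)/6 (N(S) = -√(S + 4)/6 = -√(4 + S)/6)
-3 + N(8)*71 = -3 - √(4 + 8)/6*71 = -3 - √3/3*71 = -3 - 71*√3/3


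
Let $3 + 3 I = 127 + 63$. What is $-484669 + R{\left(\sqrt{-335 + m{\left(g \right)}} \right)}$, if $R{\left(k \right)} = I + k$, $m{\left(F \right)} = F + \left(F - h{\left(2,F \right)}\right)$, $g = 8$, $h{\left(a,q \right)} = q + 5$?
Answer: $- \frac{1453820}{3} + 2 i \sqrt{83} \approx -4.8461 \cdot 10^{5} + 18.221 i$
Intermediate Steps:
$h{\left(a,q \right)} = 5 + q$
$I = \frac{187}{3}$ ($I = -1 + \frac{127 + 63}{3} = -1 + \frac{1}{3} \cdot 190 = -1 + \frac{190}{3} = \frac{187}{3} \approx 62.333$)
$m{\left(F \right)} = -5 + F$ ($m{\left(F \right)} = F + \left(F - \left(5 + F\right)\right) = F - 5 = -5 + F$)
$R{\left(k \right)} = \frac{187}{3} + k$
$-484669 + R{\left(\sqrt{-335 + m{\left(g \right)}} \right)} = -484669 + \left(\frac{187}{3} + \sqrt{-335 + \left(-5 + 8\right)}\right) = -484669 + \left(\frac{187}{3} + \sqrt{-335 + 3}\right) = -484669 + \left(\frac{187}{3} + \sqrt{-332}\right) = -484669 + \left(\frac{187}{3} + 2 i \sqrt{83}\right) = - \frac{1453820}{3} + 2 i \sqrt{83}$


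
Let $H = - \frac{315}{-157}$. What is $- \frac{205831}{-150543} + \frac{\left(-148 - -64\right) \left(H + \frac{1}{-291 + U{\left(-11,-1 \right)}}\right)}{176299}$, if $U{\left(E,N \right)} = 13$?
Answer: $\frac{791355952371109}{579195085130811} \approx 1.3663$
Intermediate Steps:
$H = \frac{315}{157}$ ($H = \left(-315\right) \left(- \frac{1}{157}\right) = \frac{315}{157} \approx 2.0064$)
$- \frac{205831}{-150543} + \frac{\left(-148 - -64\right) \left(H + \frac{1}{-291 + U{\left(-11,-1 \right)}}\right)}{176299} = - \frac{205831}{-150543} + \frac{\left(-148 - -64\right) \left(\frac{315}{157} + \frac{1}{-291 + 13}\right)}{176299} = \left(-205831\right) \left(- \frac{1}{150543}\right) + \left(-148 + 64\right) \left(\frac{315}{157} + \frac{1}{-278}\right) \frac{1}{176299} = \frac{205831}{150543} + - 84 \left(\frac{315}{157} - \frac{1}{278}\right) \frac{1}{176299} = \frac{205831}{150543} + \left(-84\right) \frac{87413}{43646} \cdot \frac{1}{176299} = \frac{205831}{150543} - \frac{3671346}{3847373077} = \frac{791355952371109}{579195085130811}$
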